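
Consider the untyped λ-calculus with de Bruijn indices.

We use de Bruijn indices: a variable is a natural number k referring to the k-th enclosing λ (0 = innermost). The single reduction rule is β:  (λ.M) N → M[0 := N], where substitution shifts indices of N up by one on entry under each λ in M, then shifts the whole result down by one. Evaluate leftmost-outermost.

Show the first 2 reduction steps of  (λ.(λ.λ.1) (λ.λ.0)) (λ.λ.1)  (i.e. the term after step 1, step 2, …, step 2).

Answer: after 2 steps: λ.λ.λ.0

Working:
  start: (λ.(λ.λ.1) (λ.λ.0)) (λ.λ.1)
  [1] (λ.λ.1) (λ.λ.0)
  [2] λ.λ.λ.0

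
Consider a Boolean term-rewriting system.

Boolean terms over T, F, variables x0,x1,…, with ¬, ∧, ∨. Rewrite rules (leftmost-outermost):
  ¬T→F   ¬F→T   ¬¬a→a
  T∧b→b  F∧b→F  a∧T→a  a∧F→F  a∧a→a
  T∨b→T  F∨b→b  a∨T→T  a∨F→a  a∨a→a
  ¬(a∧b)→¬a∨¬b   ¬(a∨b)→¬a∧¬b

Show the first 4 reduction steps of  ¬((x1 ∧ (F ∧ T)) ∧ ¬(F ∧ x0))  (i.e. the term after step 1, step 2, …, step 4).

  start: ¬((x1 ∧ (F ∧ T)) ∧ ¬(F ∧ x0))
  [1] ¬(x1 ∧ (F ∧ T)) ∨ ¬¬(F ∧ x0)
  [2] (¬x1 ∨ ¬(F ∧ T)) ∨ ¬¬(F ∧ x0)
  [3] (¬x1 ∨ (¬F ∨ ¬T)) ∨ ¬¬(F ∧ x0)
  [4] (¬x1 ∨ (T ∨ ¬T)) ∨ ¬¬(F ∧ x0)

Answer: after 4 steps: (¬x1 ∨ (T ∨ ¬T)) ∨ ¬¬(F ∧ x0)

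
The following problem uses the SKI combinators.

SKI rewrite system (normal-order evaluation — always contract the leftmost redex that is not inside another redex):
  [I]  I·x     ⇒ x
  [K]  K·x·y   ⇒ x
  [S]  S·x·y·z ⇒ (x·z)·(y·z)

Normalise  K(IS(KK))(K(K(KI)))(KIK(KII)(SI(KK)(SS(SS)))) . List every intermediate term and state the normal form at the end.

  start: K(IS(KK))(K(K(KI)))(KIK(KII)(SI(KK)(SS(SS))))
  →1  IS(KK)(KIK(KII)(SI(KK)(SS(SS))))
  →2  S(KK)(KIK(KII)(SI(KK)(SS(SS))))
  →3  S(KK)(I(KII)(SI(KK)(SS(SS))))
  →4  S(KK)(KII(SI(KK)(SS(SS))))
  →5  S(KK)(I(SI(KK)(SS(SS))))
  →6  S(KK)(SI(KK)(SS(SS)))
  →7  S(KK)(I(SS(SS))(KK(SS(SS))))
  →8  S(KK)(SS(SS)(KK(SS(SS))))
  →9  S(KK)(S(KK(SS(SS)))(SS(KK(SS(SS)))))
  →10  S(KK)(SK(SS(KK(SS(SS)))))
  →11  S(KK)(SK(SSK))

Answer: normal form = S(KK)(SK(SSK))  (in 11 steps)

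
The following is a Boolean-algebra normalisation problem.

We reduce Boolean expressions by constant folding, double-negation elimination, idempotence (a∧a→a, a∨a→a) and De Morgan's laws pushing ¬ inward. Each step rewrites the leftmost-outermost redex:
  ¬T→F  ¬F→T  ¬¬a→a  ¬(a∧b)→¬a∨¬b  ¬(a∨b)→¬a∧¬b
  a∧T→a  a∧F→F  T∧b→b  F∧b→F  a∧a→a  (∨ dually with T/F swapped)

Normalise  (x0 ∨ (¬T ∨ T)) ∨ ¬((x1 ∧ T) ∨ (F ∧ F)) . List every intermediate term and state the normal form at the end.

Answer: normal form = T  (in 3 steps)

Derivation:
  start: (x0 ∨ (¬T ∨ T)) ∨ ¬((x1 ∧ T) ∨ (F ∧ F))
  step 1: (x0 ∨ T) ∨ ¬((x1 ∧ T) ∨ (F ∧ F))
  step 2: T ∨ ¬((x1 ∧ T) ∨ (F ∧ F))
  step 3: T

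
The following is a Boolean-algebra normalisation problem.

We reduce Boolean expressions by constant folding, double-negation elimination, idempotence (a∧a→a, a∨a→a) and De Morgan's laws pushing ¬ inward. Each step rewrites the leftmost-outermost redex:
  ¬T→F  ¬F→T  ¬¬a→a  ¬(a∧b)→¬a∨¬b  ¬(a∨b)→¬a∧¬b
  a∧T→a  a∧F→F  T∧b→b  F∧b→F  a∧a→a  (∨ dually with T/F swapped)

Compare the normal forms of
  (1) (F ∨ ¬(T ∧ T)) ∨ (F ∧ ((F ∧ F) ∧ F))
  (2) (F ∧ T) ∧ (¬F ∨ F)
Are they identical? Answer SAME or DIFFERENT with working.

Answer: SAME — A ⇓ F, B ⇓ F

Reduction:
Term A:
  start: (F ∨ ¬(T ∧ T)) ∨ (F ∧ ((F ∧ F) ∧ F))
  [1] ¬(T ∧ T) ∨ (F ∧ ((F ∧ F) ∧ F))
  [2] (¬T ∨ ¬T) ∨ (F ∧ ((F ∧ F) ∧ F))
  [3] ¬T ∨ (F ∧ ((F ∧ F) ∧ F))
  [4] F ∨ (F ∧ ((F ∧ F) ∧ F))
  [5] F ∧ ((F ∧ F) ∧ F)
  [6] F

Term B:
  start: (F ∧ T) ∧ (¬F ∨ F)
  [1] F ∧ (¬F ∨ F)
  [2] F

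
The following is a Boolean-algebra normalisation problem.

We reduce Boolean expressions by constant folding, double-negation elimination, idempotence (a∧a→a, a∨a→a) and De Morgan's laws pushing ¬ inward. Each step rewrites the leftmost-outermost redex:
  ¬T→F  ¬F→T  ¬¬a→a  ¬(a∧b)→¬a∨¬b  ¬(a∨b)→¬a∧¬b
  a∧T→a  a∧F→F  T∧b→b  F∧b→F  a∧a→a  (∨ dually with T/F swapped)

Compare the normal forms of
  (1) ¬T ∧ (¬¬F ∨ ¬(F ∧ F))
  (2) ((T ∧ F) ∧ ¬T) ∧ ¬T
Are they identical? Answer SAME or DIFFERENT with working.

Answer: SAME — A ⇓ F, B ⇓ F

Working:
Term A:
  start: ¬T ∧ (¬¬F ∨ ¬(F ∧ F))
  [1] F ∧ (¬¬F ∨ ¬(F ∧ F))
  [2] F

Term B:
  start: ((T ∧ F) ∧ ¬T) ∧ ¬T
  [1] (F ∧ ¬T) ∧ ¬T
  [2] F ∧ ¬T
  [3] F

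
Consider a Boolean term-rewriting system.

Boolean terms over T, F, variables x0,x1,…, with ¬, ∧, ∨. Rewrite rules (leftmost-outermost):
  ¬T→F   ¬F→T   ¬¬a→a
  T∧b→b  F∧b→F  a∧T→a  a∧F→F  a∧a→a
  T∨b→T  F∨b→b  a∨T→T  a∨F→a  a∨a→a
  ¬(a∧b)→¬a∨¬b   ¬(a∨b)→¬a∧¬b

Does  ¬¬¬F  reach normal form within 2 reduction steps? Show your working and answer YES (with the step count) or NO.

Answer: YES — reaches normal form T in 2 ≤ 2 steps

Working:
  start: ¬¬¬F
  →1  ¬F
  →2  T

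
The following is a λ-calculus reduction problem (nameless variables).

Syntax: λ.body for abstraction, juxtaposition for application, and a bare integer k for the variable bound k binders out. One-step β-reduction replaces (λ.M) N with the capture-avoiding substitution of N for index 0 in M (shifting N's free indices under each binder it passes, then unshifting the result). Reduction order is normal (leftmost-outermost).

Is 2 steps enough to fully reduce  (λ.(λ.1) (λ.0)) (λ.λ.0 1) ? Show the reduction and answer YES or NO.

Answer: YES — reaches normal form λ.λ.0 1 in 2 ≤ 2 steps

Reduction:
  start: (λ.(λ.1) (λ.0)) (λ.λ.0 1)
  step 1: (λ.λ.λ.0 1) (λ.0)
  step 2: λ.λ.0 1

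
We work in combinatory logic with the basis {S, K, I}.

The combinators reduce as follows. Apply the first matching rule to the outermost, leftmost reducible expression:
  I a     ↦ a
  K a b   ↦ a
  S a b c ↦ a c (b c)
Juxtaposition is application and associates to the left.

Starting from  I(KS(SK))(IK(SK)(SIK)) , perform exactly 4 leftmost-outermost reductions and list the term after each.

  start: I(KS(SK))(IK(SK)(SIK))
  [1] KS(SK)(IK(SK)(SIK))
  [2] S(IK(SK)(SIK))
  [3] S(K(SK)(SIK))
  [4] S(SK)

Answer: after 4 steps: S(SK)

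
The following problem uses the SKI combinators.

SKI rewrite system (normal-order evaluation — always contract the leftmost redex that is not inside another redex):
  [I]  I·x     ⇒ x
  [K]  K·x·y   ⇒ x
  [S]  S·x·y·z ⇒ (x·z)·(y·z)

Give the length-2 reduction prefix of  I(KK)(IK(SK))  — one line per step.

  start: I(KK)(IK(SK))
  step 1: KK(IK(SK))
  step 2: K

Answer: after 2 steps: K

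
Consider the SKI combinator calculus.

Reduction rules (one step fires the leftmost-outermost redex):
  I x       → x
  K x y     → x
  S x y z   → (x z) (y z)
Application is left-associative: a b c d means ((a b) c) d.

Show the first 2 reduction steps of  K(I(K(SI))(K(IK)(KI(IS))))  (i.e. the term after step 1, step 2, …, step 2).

Answer: after 2 steps: K(SI)

Reduction:
  start: K(I(K(SI))(K(IK)(KI(IS))))
  step 1: K(K(SI)(K(IK)(KI(IS))))
  step 2: K(SI)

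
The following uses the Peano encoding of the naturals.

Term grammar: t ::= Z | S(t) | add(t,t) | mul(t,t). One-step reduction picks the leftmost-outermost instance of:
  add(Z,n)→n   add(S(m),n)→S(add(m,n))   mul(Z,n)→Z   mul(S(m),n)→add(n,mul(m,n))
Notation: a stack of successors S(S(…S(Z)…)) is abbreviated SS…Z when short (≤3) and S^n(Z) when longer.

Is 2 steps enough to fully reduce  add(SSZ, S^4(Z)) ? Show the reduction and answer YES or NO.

Answer: NO — after 2 steps the term is S(S(add(Z, S^4(Z)))), not yet normal

Reduction:
  start: add(SSZ, S^4(Z))
  step 1: S(add(SZ, S^4(Z)))
  step 2: S(S(add(Z, S^4(Z))))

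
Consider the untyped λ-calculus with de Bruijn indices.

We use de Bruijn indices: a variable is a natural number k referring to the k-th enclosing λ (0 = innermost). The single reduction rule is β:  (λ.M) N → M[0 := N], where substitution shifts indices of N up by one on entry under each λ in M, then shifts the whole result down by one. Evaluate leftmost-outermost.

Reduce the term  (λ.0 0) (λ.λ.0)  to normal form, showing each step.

  start: (λ.0 0) (λ.λ.0)
  [1] (λ.λ.0) (λ.λ.0)
  [2] λ.0

Answer: normal form = λ.0  (in 2 steps)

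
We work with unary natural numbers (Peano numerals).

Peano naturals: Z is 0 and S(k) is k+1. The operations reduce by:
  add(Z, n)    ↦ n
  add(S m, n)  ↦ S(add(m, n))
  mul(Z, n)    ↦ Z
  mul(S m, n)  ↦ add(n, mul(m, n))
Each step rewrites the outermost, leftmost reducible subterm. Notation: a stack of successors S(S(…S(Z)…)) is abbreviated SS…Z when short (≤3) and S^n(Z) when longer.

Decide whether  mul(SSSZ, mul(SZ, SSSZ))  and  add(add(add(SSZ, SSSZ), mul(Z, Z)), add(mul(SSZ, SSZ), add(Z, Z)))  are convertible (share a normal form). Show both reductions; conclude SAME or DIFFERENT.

Answer: SAME — A ⇓ S^9(Z), B ⇓ S^9(Z)

Reduction:
Term A:
  start: mul(SSSZ, mul(SZ, SSSZ))
  step 1: add(mul(SZ, SSSZ), mul(SSZ, mul(SZ, SSSZ)))
  step 2: add(add(SSSZ, mul(Z, SSSZ)), mul(SSZ, mul(SZ, SSSZ)))
  step 3: add(S(add(SSZ, mul(Z, SSSZ))), mul(SSZ, mul(SZ, SSSZ)))
  step 4: S(add(add(SSZ, mul(Z, SSSZ)), mul(SSZ, mul(SZ, SSSZ))))
  step 5: S(add(S(add(SZ, mul(Z, SSSZ))), mul(SSZ, mul(SZ, SSSZ))))
  step 6: S(S(add(add(SZ, mul(Z, SSSZ)), mul(SSZ, mul(SZ, SSSZ)))))
  step 7: S(S(add(S(add(Z, mul(Z, SSSZ))), mul(SSZ, mul(SZ, SSSZ)))))
  step 8: S(S(S(add(add(Z, mul(Z, SSSZ)), mul(SSZ, mul(SZ, SSSZ))))))
  step 9: S(S(S(add(mul(Z, SSSZ), mul(SSZ, mul(SZ, SSSZ))))))
  step 10: S(S(S(add(Z, mul(SSZ, mul(SZ, SSSZ))))))
  step 11: S(S(S(mul(SSZ, mul(SZ, SSSZ)))))
  step 12: S(S(S(add(mul(SZ, SSSZ), mul(SZ, mul(SZ, SSSZ))))))
  step 13: S(S(S(add(add(SSSZ, mul(Z, SSSZ)), mul(SZ, mul(SZ, SSSZ))))))
  step 14: S(S(S(add(S(add(SSZ, mul(Z, SSSZ))), mul(SZ, mul(SZ, SSSZ))))))
  step 15: S(S(S(S(add(add(SSZ, mul(Z, SSSZ)), mul(SZ, mul(SZ, SSSZ)))))))
  step 16: S(S(S(S(add(S(add(SZ, mul(Z, SSSZ))), mul(SZ, mul(SZ, SSSZ)))))))
  step 17: S(S(S(S(S(add(add(SZ, mul(Z, SSSZ)), mul(SZ, mul(SZ, SSSZ))))))))
  step 18: S(S(S(S(S(add(S(add(Z, mul(Z, SSSZ))), mul(SZ, mul(SZ, SSSZ))))))))
  step 19: S(S(S(S(S(S(add(add(Z, mul(Z, SSSZ)), mul(SZ, mul(SZ, SSSZ)))))))))
  step 20: S(S(S(S(S(S(add(mul(Z, SSSZ), mul(SZ, mul(SZ, SSSZ)))))))))
  step 21: S(S(S(S(S(S(add(Z, mul(SZ, mul(SZ, SSSZ)))))))))
  step 22: S(S(S(S(S(S(mul(SZ, mul(SZ, SSSZ))))))))
  step 23: S(S(S(S(S(S(add(mul(SZ, SSSZ), mul(Z, mul(SZ, SSSZ)))))))))
  step 24: S(S(S(S(S(S(add(add(SSSZ, mul(Z, SSSZ)), mul(Z, mul(SZ, SSSZ)))))))))
  step 25: S(S(S(S(S(S(add(S(add(SSZ, mul(Z, SSSZ))), mul(Z, mul(SZ, SSSZ)))))))))
  step 26: S(S(S(S(S(S(S(add(add(SSZ, mul(Z, SSSZ)), mul(Z, mul(SZ, SSSZ))))))))))
  step 27: S(S(S(S(S(S(S(add(S(add(SZ, mul(Z, SSSZ))), mul(Z, mul(SZ, SSSZ))))))))))
  step 28: S(S(S(S(S(S(S(S(add(add(SZ, mul(Z, SSSZ)), mul(Z, mul(SZ, SSSZ)))))))))))
  step 29: S(S(S(S(S(S(S(S(add(S(add(Z, mul(Z, SSSZ))), mul(Z, mul(SZ, SSSZ)))))))))))
  step 30: S(S(S(S(S(S(S(S(S(add(add(Z, mul(Z, SSSZ)), mul(Z, mul(SZ, SSSZ))))))))))))
  step 31: S(S(S(S(S(S(S(S(S(add(mul(Z, SSSZ), mul(Z, mul(SZ, SSSZ))))))))))))
  step 32: S(S(S(S(S(S(S(S(S(add(Z, mul(Z, mul(SZ, SSSZ))))))))))))
  step 33: S(S(S(S(S(S(S(S(S(mul(Z, mul(SZ, SSSZ)))))))))))
  step 34: S^9(Z)

Term B:
  start: add(add(add(SSZ, SSSZ), mul(Z, Z)), add(mul(SSZ, SSZ), add(Z, Z)))
  step 1: add(add(S(add(SZ, SSSZ)), mul(Z, Z)), add(mul(SSZ, SSZ), add(Z, Z)))
  step 2: add(S(add(add(SZ, SSSZ), mul(Z, Z))), add(mul(SSZ, SSZ), add(Z, Z)))
  step 3: S(add(add(add(SZ, SSSZ), mul(Z, Z)), add(mul(SSZ, SSZ), add(Z, Z))))
  step 4: S(add(add(S(add(Z, SSSZ)), mul(Z, Z)), add(mul(SSZ, SSZ), add(Z, Z))))
  step 5: S(add(S(add(add(Z, SSSZ), mul(Z, Z))), add(mul(SSZ, SSZ), add(Z, Z))))
  step 6: S(S(add(add(add(Z, SSSZ), mul(Z, Z)), add(mul(SSZ, SSZ), add(Z, Z)))))
  step 7: S(S(add(add(SSSZ, mul(Z, Z)), add(mul(SSZ, SSZ), add(Z, Z)))))
  step 8: S(S(add(S(add(SSZ, mul(Z, Z))), add(mul(SSZ, SSZ), add(Z, Z)))))
  step 9: S(S(S(add(add(SSZ, mul(Z, Z)), add(mul(SSZ, SSZ), add(Z, Z))))))
  step 10: S(S(S(add(S(add(SZ, mul(Z, Z))), add(mul(SSZ, SSZ), add(Z, Z))))))
  step 11: S(S(S(S(add(add(SZ, mul(Z, Z)), add(mul(SSZ, SSZ), add(Z, Z)))))))
  step 12: S(S(S(S(add(S(add(Z, mul(Z, Z))), add(mul(SSZ, SSZ), add(Z, Z)))))))
  step 13: S(S(S(S(S(add(add(Z, mul(Z, Z)), add(mul(SSZ, SSZ), add(Z, Z))))))))
  step 14: S(S(S(S(S(add(mul(Z, Z), add(mul(SSZ, SSZ), add(Z, Z))))))))
  step 15: S(S(S(S(S(add(Z, add(mul(SSZ, SSZ), add(Z, Z))))))))
  step 16: S(S(S(S(S(add(mul(SSZ, SSZ), add(Z, Z)))))))
  step 17: S(S(S(S(S(add(add(SSZ, mul(SZ, SSZ)), add(Z, Z)))))))
  step 18: S(S(S(S(S(add(S(add(SZ, mul(SZ, SSZ))), add(Z, Z)))))))
  step 19: S(S(S(S(S(S(add(add(SZ, mul(SZ, SSZ)), add(Z, Z))))))))
  step 20: S(S(S(S(S(S(add(S(add(Z, mul(SZ, SSZ))), add(Z, Z))))))))
  step 21: S(S(S(S(S(S(S(add(add(Z, mul(SZ, SSZ)), add(Z, Z)))))))))
  step 22: S(S(S(S(S(S(S(add(mul(SZ, SSZ), add(Z, Z)))))))))
  step 23: S(S(S(S(S(S(S(add(add(SSZ, mul(Z, SSZ)), add(Z, Z)))))))))
  step 24: S(S(S(S(S(S(S(add(S(add(SZ, mul(Z, SSZ))), add(Z, Z)))))))))
  step 25: S(S(S(S(S(S(S(S(add(add(SZ, mul(Z, SSZ)), add(Z, Z))))))))))
  step 26: S(S(S(S(S(S(S(S(add(S(add(Z, mul(Z, SSZ))), add(Z, Z))))))))))
  step 27: S(S(S(S(S(S(S(S(S(add(add(Z, mul(Z, SSZ)), add(Z, Z)))))))))))
  step 28: S(S(S(S(S(S(S(S(S(add(mul(Z, SSZ), add(Z, Z)))))))))))
  step 29: S(S(S(S(S(S(S(S(S(add(Z, add(Z, Z)))))))))))
  step 30: S(S(S(S(S(S(S(S(S(add(Z, Z))))))))))
  step 31: S^9(Z)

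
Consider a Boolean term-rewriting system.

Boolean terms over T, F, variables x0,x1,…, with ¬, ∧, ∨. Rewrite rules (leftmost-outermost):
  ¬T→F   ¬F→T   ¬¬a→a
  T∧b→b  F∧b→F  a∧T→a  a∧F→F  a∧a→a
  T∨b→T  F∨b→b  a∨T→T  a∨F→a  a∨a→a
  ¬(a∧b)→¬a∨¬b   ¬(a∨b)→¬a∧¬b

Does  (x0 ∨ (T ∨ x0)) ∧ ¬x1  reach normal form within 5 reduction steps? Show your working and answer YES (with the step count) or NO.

  start: (x0 ∨ (T ∨ x0)) ∧ ¬x1
  [1] (x0 ∨ T) ∧ ¬x1
  [2] T ∧ ¬x1
  [3] ¬x1

Answer: YES — reaches normal form ¬x1 in 3 ≤ 5 steps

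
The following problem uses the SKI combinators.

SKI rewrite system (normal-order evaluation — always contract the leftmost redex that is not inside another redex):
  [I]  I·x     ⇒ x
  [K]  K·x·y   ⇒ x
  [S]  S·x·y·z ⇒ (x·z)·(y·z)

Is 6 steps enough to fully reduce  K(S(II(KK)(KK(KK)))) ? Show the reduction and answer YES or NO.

Answer: YES — reaches normal form K(SK) in 3 ≤ 6 steps

Derivation:
  start: K(S(II(KK)(KK(KK))))
  step 1: K(S(I(KK)(KK(KK))))
  step 2: K(S(KK(KK(KK))))
  step 3: K(SK)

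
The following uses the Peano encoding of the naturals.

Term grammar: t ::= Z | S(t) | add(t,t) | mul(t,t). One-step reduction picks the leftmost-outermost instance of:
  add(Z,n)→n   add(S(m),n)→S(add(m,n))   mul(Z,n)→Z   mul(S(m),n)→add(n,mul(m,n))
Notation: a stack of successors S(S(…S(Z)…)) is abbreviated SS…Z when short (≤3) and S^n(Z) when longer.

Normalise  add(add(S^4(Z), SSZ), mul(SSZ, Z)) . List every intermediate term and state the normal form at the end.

Answer: normal form = S^6(Z)  (in 17 steps)

Working:
  start: add(add(S^4(Z), SSZ), mul(SSZ, Z))
  [1] add(S(add(SSSZ, SSZ)), mul(SSZ, Z))
  [2] S(add(add(SSSZ, SSZ), mul(SSZ, Z)))
  [3] S(add(S(add(SSZ, SSZ)), mul(SSZ, Z)))
  [4] S(S(add(add(SSZ, SSZ), mul(SSZ, Z))))
  [5] S(S(add(S(add(SZ, SSZ)), mul(SSZ, Z))))
  [6] S(S(S(add(add(SZ, SSZ), mul(SSZ, Z)))))
  [7] S(S(S(add(S(add(Z, SSZ)), mul(SSZ, Z)))))
  [8] S(S(S(S(add(add(Z, SSZ), mul(SSZ, Z))))))
  [9] S(S(S(S(add(SSZ, mul(SSZ, Z))))))
  [10] S(S(S(S(S(add(SZ, mul(SSZ, Z)))))))
  [11] S(S(S(S(S(S(add(Z, mul(SSZ, Z))))))))
  [12] S(S(S(S(S(S(mul(SSZ, Z)))))))
  [13] S(S(S(S(S(S(add(Z, mul(SZ, Z))))))))
  [14] S(S(S(S(S(S(mul(SZ, Z)))))))
  [15] S(S(S(S(S(S(add(Z, mul(Z, Z))))))))
  [16] S(S(S(S(S(S(mul(Z, Z)))))))
  [17] S^6(Z)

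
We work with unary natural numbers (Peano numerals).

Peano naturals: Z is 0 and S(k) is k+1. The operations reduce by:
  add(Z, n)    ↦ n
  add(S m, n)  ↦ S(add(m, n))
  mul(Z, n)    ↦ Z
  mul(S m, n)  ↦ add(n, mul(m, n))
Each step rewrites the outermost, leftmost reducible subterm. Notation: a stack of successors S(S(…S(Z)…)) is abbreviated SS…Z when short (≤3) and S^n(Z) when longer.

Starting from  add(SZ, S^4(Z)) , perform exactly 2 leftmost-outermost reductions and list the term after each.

Answer: after 2 steps: S^5(Z)

Working:
  start: add(SZ, S^4(Z))
  step 1: S(add(Z, S^4(Z)))
  step 2: S^5(Z)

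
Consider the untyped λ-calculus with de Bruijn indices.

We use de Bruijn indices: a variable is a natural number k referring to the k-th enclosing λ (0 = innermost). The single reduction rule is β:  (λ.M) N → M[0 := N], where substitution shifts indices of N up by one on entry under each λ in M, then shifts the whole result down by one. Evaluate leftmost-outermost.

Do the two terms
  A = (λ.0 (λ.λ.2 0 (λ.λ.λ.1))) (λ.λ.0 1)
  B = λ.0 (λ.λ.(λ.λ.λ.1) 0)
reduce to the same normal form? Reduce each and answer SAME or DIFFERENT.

Answer: SAME — A ⇓ λ.0 (λ.λ.λ.λ.1), B ⇓ λ.0 (λ.λ.λ.λ.1)

Derivation:
Term A:
  start: (λ.0 (λ.λ.2 0 (λ.λ.λ.1))) (λ.λ.0 1)
  [1] (λ.λ.0 1) (λ.λ.(λ.λ.0 1) 0 (λ.λ.λ.1))
  [2] λ.0 (λ.λ.(λ.λ.0 1) 0 (λ.λ.λ.1))
  [3] λ.0 (λ.λ.(λ.0 1) (λ.λ.λ.1))
  [4] λ.0 (λ.λ.(λ.λ.λ.1) 0)
  [5] λ.0 (λ.λ.λ.λ.1)

Term B:
  start: λ.0 (λ.λ.(λ.λ.λ.1) 0)
  [1] λ.0 (λ.λ.λ.λ.1)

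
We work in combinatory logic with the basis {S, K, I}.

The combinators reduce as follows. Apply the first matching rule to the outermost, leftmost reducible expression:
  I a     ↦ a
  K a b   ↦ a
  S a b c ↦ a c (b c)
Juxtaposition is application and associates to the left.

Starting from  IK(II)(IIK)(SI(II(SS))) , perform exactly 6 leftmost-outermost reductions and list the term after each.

Answer: after 6 steps: SI(SS)

Working:
  start: IK(II)(IIK)(SI(II(SS)))
  →1  K(II)(IIK)(SI(II(SS)))
  →2  II(SI(II(SS)))
  →3  I(SI(II(SS)))
  →4  SI(II(SS))
  →5  SI(I(SS))
  →6  SI(SS)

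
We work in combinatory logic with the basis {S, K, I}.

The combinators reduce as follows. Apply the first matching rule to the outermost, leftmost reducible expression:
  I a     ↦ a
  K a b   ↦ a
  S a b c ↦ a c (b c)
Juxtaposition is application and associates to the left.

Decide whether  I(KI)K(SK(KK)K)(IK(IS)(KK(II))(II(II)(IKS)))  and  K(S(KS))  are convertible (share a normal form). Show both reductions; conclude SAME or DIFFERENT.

Answer: SAME — A ⇓ K(S(KS)), B ⇓ K(S(KS))

Reduction:
Term A:
  start: I(KI)K(SK(KK)K)(IK(IS)(KK(II))(II(II)(IKS)))
  →1  KIK(SK(KK)K)(IK(IS)(KK(II))(II(II)(IKS)))
  →2  I(SK(KK)K)(IK(IS)(KK(II))(II(II)(IKS)))
  →3  SK(KK)K(IK(IS)(KK(II))(II(II)(IKS)))
  →4  KK(KKK)(IK(IS)(KK(II))(II(II)(IKS)))
  →5  K(IK(IS)(KK(II))(II(II)(IKS)))
  →6  K(K(IS)(KK(II))(II(II)(IKS)))
  →7  K(IS(II(II)(IKS)))
  →8  K(S(II(II)(IKS)))
  →9  K(S(I(II)(IKS)))
  →10  K(S(II(IKS)))
  →11  K(S(I(IKS)))
  →12  K(S(IKS))
  →13  K(S(KS))

Term B:
  start: K(S(KS))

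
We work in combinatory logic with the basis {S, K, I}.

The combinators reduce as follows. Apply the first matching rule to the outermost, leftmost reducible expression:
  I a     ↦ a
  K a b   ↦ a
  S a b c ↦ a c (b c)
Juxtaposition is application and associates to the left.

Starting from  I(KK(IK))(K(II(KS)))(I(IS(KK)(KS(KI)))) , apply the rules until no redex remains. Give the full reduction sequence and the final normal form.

  start: I(KK(IK))(K(II(KS)))(I(IS(KK)(KS(KI))))
  [1] KK(IK)(K(II(KS)))(I(IS(KK)(KS(KI))))
  [2] K(K(II(KS)))(I(IS(KK)(KS(KI))))
  [3] K(II(KS))
  [4] K(I(KS))
  [5] K(KS)

Answer: normal form = K(KS)  (in 5 steps)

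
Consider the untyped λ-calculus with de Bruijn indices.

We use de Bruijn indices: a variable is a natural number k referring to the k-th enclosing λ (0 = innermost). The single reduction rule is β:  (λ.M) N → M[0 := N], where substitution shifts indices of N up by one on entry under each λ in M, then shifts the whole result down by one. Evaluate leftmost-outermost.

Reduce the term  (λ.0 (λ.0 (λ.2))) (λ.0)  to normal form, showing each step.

  start: (λ.0 (λ.0 (λ.2))) (λ.0)
  →1  (λ.0) (λ.0 (λ.λ.0))
  →2  λ.0 (λ.λ.0)

Answer: normal form = λ.0 (λ.λ.0)  (in 2 steps)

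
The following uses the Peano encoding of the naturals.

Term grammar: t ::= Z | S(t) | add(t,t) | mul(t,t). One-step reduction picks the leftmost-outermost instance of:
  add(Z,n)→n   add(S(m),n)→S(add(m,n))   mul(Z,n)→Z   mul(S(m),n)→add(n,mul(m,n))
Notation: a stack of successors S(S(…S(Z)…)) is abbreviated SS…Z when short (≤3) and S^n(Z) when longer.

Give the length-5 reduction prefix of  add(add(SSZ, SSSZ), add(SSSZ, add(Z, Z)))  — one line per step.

  start: add(add(SSZ, SSSZ), add(SSSZ, add(Z, Z)))
  →1  add(S(add(SZ, SSSZ)), add(SSSZ, add(Z, Z)))
  →2  S(add(add(SZ, SSSZ), add(SSSZ, add(Z, Z))))
  →3  S(add(S(add(Z, SSSZ)), add(SSSZ, add(Z, Z))))
  →4  S(S(add(add(Z, SSSZ), add(SSSZ, add(Z, Z)))))
  →5  S(S(add(SSSZ, add(SSSZ, add(Z, Z)))))

Answer: after 5 steps: S(S(add(SSSZ, add(SSSZ, add(Z, Z)))))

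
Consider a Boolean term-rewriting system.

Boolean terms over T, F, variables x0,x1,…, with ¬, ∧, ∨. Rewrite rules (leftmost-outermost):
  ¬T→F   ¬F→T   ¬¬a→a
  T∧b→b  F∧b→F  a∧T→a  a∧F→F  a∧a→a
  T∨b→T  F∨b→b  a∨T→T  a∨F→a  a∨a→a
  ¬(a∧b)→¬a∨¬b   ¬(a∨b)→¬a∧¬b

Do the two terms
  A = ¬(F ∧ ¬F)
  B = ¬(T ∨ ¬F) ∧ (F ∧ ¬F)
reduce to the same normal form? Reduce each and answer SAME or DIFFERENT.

Term A:
  start: ¬(F ∧ ¬F)
  [1] ¬F ∨ ¬¬F
  [2] T ∨ ¬¬F
  [3] T

Term B:
  start: ¬(T ∨ ¬F) ∧ (F ∧ ¬F)
  [1] (¬T ∧ ¬¬F) ∧ (F ∧ ¬F)
  [2] (F ∧ ¬¬F) ∧ (F ∧ ¬F)
  [3] F ∧ (F ∧ ¬F)
  [4] F

Answer: DIFFERENT — A ⇓ T, B ⇓ F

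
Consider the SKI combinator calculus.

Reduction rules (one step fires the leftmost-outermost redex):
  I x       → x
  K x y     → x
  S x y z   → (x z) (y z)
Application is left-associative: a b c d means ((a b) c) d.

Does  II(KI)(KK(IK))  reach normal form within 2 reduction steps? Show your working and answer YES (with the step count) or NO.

  start: II(KI)(KK(IK))
  [1] I(KI)(KK(IK))
  [2] KI(KK(IK))

Answer: NO — after 2 steps the term is KI(KK(IK)), not yet normal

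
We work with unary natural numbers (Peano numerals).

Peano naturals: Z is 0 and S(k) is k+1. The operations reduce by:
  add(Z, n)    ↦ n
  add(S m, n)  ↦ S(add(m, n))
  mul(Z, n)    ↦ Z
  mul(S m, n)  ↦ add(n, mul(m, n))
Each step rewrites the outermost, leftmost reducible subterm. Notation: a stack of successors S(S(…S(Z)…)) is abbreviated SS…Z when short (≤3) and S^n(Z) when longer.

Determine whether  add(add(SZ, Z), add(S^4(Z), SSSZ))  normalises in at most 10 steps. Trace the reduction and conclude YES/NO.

Answer: YES — reaches normal form S^8(Z) in 9 ≤ 10 steps

Reduction:
  start: add(add(SZ, Z), add(S^4(Z), SSSZ))
  step 1: add(S(add(Z, Z)), add(S^4(Z), SSSZ))
  step 2: S(add(add(Z, Z), add(S^4(Z), SSSZ)))
  step 3: S(add(Z, add(S^4(Z), SSSZ)))
  step 4: S(add(S^4(Z), SSSZ))
  step 5: S(S(add(SSSZ, SSSZ)))
  step 6: S(S(S(add(SSZ, SSSZ))))
  step 7: S(S(S(S(add(SZ, SSSZ)))))
  step 8: S(S(S(S(S(add(Z, SSSZ))))))
  step 9: S^8(Z)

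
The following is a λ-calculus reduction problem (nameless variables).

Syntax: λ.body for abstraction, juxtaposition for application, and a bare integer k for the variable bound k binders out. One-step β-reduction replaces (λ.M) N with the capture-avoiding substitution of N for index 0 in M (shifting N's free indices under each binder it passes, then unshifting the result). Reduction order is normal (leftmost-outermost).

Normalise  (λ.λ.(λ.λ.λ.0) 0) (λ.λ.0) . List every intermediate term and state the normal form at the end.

  start: (λ.λ.(λ.λ.λ.0) 0) (λ.λ.0)
  step 1: λ.(λ.λ.λ.0) 0
  step 2: λ.λ.λ.0

Answer: normal form = λ.λ.λ.0  (in 2 steps)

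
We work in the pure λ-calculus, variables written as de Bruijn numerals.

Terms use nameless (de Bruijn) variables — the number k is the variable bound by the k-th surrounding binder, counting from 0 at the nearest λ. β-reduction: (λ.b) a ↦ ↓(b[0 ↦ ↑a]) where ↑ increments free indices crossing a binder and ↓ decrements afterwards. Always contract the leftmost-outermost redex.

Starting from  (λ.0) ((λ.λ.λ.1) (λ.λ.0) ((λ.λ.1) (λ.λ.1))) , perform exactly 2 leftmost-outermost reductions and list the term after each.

Answer: after 2 steps: (λ.λ.1) ((λ.λ.1) (λ.λ.1))

Derivation:
  start: (λ.0) ((λ.λ.λ.1) (λ.λ.0) ((λ.λ.1) (λ.λ.1)))
  →1  (λ.λ.λ.1) (λ.λ.0) ((λ.λ.1) (λ.λ.1))
  →2  (λ.λ.1) ((λ.λ.1) (λ.λ.1))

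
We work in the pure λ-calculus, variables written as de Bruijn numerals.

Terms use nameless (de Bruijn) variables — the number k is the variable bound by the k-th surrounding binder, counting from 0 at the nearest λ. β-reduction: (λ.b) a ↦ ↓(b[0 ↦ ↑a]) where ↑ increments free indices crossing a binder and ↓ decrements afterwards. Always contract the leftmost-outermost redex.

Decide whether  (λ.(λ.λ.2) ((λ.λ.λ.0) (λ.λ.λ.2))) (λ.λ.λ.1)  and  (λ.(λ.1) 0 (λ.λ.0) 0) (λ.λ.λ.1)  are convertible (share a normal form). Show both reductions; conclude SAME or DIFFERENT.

Term A:
  start: (λ.(λ.λ.2) ((λ.λ.λ.0) (λ.λ.λ.2))) (λ.λ.λ.1)
  step 1: (λ.λ.λ.λ.λ.1) ((λ.λ.λ.0) (λ.λ.λ.2))
  step 2: λ.λ.λ.λ.1

Term B:
  start: (λ.(λ.1) 0 (λ.λ.0) 0) (λ.λ.λ.1)
  step 1: (λ.λ.λ.λ.1) (λ.λ.λ.1) (λ.λ.0) (λ.λ.λ.1)
  step 2: (λ.λ.λ.1) (λ.λ.0) (λ.λ.λ.1)
  step 3: (λ.λ.1) (λ.λ.λ.1)
  step 4: λ.λ.λ.λ.1

Answer: SAME — A ⇓ λ.λ.λ.λ.1, B ⇓ λ.λ.λ.λ.1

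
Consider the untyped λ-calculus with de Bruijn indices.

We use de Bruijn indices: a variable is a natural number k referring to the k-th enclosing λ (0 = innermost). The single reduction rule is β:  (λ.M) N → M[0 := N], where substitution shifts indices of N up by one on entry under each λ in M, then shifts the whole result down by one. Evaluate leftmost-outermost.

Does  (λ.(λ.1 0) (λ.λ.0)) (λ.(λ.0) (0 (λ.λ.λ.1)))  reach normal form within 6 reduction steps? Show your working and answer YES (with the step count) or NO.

Answer: YES — reaches normal form λ.0 in 5 ≤ 6 steps

Reduction:
  start: (λ.(λ.1 0) (λ.λ.0)) (λ.(λ.0) (0 (λ.λ.λ.1)))
  [1] (λ.(λ.(λ.0) (0 (λ.λ.λ.1))) 0) (λ.λ.0)
  [2] (λ.(λ.0) (0 (λ.λ.λ.1))) (λ.λ.0)
  [3] (λ.0) ((λ.λ.0) (λ.λ.λ.1))
  [4] (λ.λ.0) (λ.λ.λ.1)
  [5] λ.0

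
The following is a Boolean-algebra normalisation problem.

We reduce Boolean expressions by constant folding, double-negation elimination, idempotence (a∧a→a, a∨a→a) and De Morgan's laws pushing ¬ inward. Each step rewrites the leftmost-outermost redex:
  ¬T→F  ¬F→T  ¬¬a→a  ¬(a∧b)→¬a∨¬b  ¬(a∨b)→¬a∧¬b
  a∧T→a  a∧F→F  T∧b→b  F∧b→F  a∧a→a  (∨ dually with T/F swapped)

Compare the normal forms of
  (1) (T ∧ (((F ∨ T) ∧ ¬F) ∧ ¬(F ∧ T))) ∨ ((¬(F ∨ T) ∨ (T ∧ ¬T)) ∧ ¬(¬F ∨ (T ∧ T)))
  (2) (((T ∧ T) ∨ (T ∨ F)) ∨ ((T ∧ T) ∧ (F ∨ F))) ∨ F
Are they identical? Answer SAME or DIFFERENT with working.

Term A:
  start: (T ∧ (((F ∨ T) ∧ ¬F) ∧ ¬(F ∧ T))) ∨ ((¬(F ∨ T) ∨ (T ∧ ¬T)) ∧ ¬(¬F ∨ (T ∧ T)))
  step 1: (((F ∨ T) ∧ ¬F) ∧ ¬(F ∧ T)) ∨ ((¬(F ∨ T) ∨ (T ∧ ¬T)) ∧ ¬(¬F ∨ (T ∧ T)))
  step 2: ((T ∧ ¬F) ∧ ¬(F ∧ T)) ∨ ((¬(F ∨ T) ∨ (T ∧ ¬T)) ∧ ¬(¬F ∨ (T ∧ T)))
  step 3: (¬F ∧ ¬(F ∧ T)) ∨ ((¬(F ∨ T) ∨ (T ∧ ¬T)) ∧ ¬(¬F ∨ (T ∧ T)))
  step 4: (T ∧ ¬(F ∧ T)) ∨ ((¬(F ∨ T) ∨ (T ∧ ¬T)) ∧ ¬(¬F ∨ (T ∧ T)))
  step 5: ¬(F ∧ T) ∨ ((¬(F ∨ T) ∨ (T ∧ ¬T)) ∧ ¬(¬F ∨ (T ∧ T)))
  step 6: (¬F ∨ ¬T) ∨ ((¬(F ∨ T) ∨ (T ∧ ¬T)) ∧ ¬(¬F ∨ (T ∧ T)))
  step 7: (T ∨ ¬T) ∨ ((¬(F ∨ T) ∨ (T ∧ ¬T)) ∧ ¬(¬F ∨ (T ∧ T)))
  step 8: T ∨ ((¬(F ∨ T) ∨ (T ∧ ¬T)) ∧ ¬(¬F ∨ (T ∧ T)))
  step 9: T

Term B:
  start: (((T ∧ T) ∨ (T ∨ F)) ∨ ((T ∧ T) ∧ (F ∨ F))) ∨ F
  step 1: ((T ∧ T) ∨ (T ∨ F)) ∨ ((T ∧ T) ∧ (F ∨ F))
  step 2: (T ∨ (T ∨ F)) ∨ ((T ∧ T) ∧ (F ∨ F))
  step 3: T ∨ ((T ∧ T) ∧ (F ∨ F))
  step 4: T

Answer: SAME — A ⇓ T, B ⇓ T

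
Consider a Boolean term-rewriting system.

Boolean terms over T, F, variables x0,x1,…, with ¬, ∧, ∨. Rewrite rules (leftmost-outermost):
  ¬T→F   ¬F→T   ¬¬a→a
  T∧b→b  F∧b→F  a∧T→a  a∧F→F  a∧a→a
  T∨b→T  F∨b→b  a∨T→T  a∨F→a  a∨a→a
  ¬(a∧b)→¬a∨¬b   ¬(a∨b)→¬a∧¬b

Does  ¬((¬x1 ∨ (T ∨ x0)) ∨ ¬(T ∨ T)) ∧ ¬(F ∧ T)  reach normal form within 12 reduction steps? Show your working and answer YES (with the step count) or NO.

Answer: YES — reaches normal form F in 9 ≤ 12 steps

Derivation:
  start: ¬((¬x1 ∨ (T ∨ x0)) ∨ ¬(T ∨ T)) ∧ ¬(F ∧ T)
  [1] (¬(¬x1 ∨ (T ∨ x0)) ∧ ¬¬(T ∨ T)) ∧ ¬(F ∧ T)
  [2] ((¬¬x1 ∧ ¬(T ∨ x0)) ∧ ¬¬(T ∨ T)) ∧ ¬(F ∧ T)
  [3] ((x1 ∧ ¬(T ∨ x0)) ∧ ¬¬(T ∨ T)) ∧ ¬(F ∧ T)
  [4] ((x1 ∧ (¬T ∧ ¬x0)) ∧ ¬¬(T ∨ T)) ∧ ¬(F ∧ T)
  [5] ((x1 ∧ (F ∧ ¬x0)) ∧ ¬¬(T ∨ T)) ∧ ¬(F ∧ T)
  [6] ((x1 ∧ F) ∧ ¬¬(T ∨ T)) ∧ ¬(F ∧ T)
  [7] (F ∧ ¬¬(T ∨ T)) ∧ ¬(F ∧ T)
  [8] F ∧ ¬(F ∧ T)
  [9] F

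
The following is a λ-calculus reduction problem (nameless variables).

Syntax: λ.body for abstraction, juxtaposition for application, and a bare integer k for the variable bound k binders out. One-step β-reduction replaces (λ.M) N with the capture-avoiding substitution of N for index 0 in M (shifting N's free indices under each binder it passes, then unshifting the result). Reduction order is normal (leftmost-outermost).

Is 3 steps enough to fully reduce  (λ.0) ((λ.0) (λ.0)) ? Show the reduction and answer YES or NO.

  start: (λ.0) ((λ.0) (λ.0))
  →1  (λ.0) (λ.0)
  →2  λ.0

Answer: YES — reaches normal form λ.0 in 2 ≤ 3 steps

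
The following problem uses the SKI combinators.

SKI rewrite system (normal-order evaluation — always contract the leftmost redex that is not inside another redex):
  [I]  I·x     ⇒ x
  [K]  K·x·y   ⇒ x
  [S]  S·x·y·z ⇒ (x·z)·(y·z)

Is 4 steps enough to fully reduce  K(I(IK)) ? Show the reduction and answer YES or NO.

Answer: YES — reaches normal form KK in 2 ≤ 4 steps

Derivation:
  start: K(I(IK))
  [1] K(IK)
  [2] KK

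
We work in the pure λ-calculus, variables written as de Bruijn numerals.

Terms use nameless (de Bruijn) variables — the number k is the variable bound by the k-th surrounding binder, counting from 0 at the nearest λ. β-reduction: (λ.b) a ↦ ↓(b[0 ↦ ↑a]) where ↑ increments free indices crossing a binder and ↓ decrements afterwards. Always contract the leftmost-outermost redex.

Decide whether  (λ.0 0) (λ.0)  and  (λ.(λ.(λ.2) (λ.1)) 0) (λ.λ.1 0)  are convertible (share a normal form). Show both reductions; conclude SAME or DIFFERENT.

Answer: DIFFERENT — A ⇓ λ.0, B ⇓ λ.λ.1 0

Working:
Term A:
  start: (λ.0 0) (λ.0)
  [1] (λ.0) (λ.0)
  [2] λ.0

Term B:
  start: (λ.(λ.(λ.2) (λ.1)) 0) (λ.λ.1 0)
  [1] (λ.(λ.λ.λ.1 0) (λ.1)) (λ.λ.1 0)
  [2] (λ.λ.λ.1 0) (λ.λ.λ.1 0)
  [3] λ.λ.1 0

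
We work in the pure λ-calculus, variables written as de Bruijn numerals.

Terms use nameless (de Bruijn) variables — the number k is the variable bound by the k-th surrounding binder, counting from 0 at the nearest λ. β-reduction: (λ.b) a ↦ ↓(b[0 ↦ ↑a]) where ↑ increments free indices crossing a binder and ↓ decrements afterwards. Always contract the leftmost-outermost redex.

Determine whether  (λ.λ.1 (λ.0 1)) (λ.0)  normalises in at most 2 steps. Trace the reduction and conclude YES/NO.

  start: (λ.λ.1 (λ.0 1)) (λ.0)
  [1] λ.(λ.0) (λ.0 1)
  [2] λ.λ.0 1

Answer: YES — reaches normal form λ.λ.0 1 in 2 ≤ 2 steps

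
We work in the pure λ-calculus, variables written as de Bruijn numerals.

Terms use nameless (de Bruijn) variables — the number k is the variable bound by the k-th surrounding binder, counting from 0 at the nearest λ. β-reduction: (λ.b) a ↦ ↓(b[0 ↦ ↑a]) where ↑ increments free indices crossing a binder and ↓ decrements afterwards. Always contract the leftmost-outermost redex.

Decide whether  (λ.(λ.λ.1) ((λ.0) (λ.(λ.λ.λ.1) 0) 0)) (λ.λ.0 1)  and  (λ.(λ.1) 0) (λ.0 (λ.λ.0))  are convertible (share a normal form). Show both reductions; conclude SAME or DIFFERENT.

Term A:
  start: (λ.(λ.λ.1) ((λ.0) (λ.(λ.λ.λ.1) 0) 0)) (λ.λ.0 1)
  →1  (λ.λ.1) ((λ.0) (λ.(λ.λ.λ.1) 0) (λ.λ.0 1))
  →2  λ.(λ.0) (λ.(λ.λ.λ.1) 0) (λ.λ.0 1)
  →3  λ.(λ.(λ.λ.λ.1) 0) (λ.λ.0 1)
  →4  λ.(λ.λ.λ.1) (λ.λ.0 1)
  →5  λ.λ.λ.1

Term B:
  start: (λ.(λ.1) 0) (λ.0 (λ.λ.0))
  →1  (λ.λ.0 (λ.λ.0)) (λ.0 (λ.λ.0))
  →2  λ.0 (λ.λ.0)

Answer: DIFFERENT — A ⇓ λ.λ.λ.1, B ⇓ λ.0 (λ.λ.0)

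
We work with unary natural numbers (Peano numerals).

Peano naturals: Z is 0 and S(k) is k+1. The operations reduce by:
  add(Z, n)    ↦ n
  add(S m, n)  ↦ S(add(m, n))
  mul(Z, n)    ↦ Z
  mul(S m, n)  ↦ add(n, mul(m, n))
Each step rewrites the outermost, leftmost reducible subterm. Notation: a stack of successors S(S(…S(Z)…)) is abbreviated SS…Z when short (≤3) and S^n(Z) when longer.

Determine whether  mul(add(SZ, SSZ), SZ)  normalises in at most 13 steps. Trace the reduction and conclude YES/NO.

  start: mul(add(SZ, SSZ), SZ)
  →1  mul(S(add(Z, SSZ)), SZ)
  →2  add(SZ, mul(add(Z, SSZ), SZ))
  →3  S(add(Z, mul(add(Z, SSZ), SZ)))
  →4  S(mul(add(Z, SSZ), SZ))
  →5  S(mul(SSZ, SZ))
  →6  S(add(SZ, mul(SZ, SZ)))
  →7  S(S(add(Z, mul(SZ, SZ))))
  →8  S(S(mul(SZ, SZ)))
  →9  S(S(add(SZ, mul(Z, SZ))))
  →10  S(S(S(add(Z, mul(Z, SZ)))))
  →11  S(S(S(mul(Z, SZ))))
  →12  SSSZ

Answer: YES — reaches normal form SSSZ in 12 ≤ 13 steps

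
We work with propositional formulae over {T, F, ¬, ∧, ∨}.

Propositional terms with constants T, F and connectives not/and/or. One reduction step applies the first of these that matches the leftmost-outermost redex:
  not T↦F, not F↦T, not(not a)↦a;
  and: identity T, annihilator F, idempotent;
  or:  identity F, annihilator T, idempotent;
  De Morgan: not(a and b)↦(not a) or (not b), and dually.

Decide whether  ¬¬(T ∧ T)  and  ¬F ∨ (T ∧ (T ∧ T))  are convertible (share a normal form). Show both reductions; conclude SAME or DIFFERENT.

Answer: SAME — A ⇓ T, B ⇓ T

Derivation:
Term A:
  start: ¬¬(T ∧ T)
  step 1: T ∧ T
  step 2: T

Term B:
  start: ¬F ∨ (T ∧ (T ∧ T))
  step 1: T ∨ (T ∧ (T ∧ T))
  step 2: T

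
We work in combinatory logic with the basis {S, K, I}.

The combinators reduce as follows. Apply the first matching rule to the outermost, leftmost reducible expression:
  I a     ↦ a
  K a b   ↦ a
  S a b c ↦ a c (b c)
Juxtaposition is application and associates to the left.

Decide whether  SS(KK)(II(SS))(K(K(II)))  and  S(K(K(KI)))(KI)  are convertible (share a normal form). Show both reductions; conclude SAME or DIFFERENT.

Answer: SAME — A ⇓ S(K(K(KI)))(KI), B ⇓ S(K(K(KI)))(KI)

Reduction:
Term A:
  start: SS(KK)(II(SS))(K(K(II)))
  [1] S(II(SS))(KK(II(SS)))(K(K(II)))
  [2] II(SS)(K(K(II)))(KK(II(SS))(K(K(II))))
  [3] I(SS)(K(K(II)))(KK(II(SS))(K(K(II))))
  [4] SS(K(K(II)))(KK(II(SS))(K(K(II))))
  [5] S(KK(II(SS))(K(K(II))))(K(K(II))(KK(II(SS))(K(K(II)))))
  [6] S(K(K(K(II))))(K(K(II))(KK(II(SS))(K(K(II)))))
  [7] S(K(K(KI)))(K(K(II))(KK(II(SS))(K(K(II)))))
  [8] S(K(K(KI)))(K(II))
  [9] S(K(K(KI)))(KI)

Term B:
  start: S(K(K(KI)))(KI)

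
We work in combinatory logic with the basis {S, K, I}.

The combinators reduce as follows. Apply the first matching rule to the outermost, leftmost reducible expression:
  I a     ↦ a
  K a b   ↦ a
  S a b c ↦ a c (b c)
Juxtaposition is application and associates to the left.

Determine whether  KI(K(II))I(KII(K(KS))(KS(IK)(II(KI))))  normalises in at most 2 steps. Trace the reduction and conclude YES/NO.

Answer: NO — after 2 steps the term is I(KII(K(KS))(KS(IK)(II(KI)))), not yet normal

Working:
  start: KI(K(II))I(KII(K(KS))(KS(IK)(II(KI))))
  step 1: II(KII(K(KS))(KS(IK)(II(KI))))
  step 2: I(KII(K(KS))(KS(IK)(II(KI))))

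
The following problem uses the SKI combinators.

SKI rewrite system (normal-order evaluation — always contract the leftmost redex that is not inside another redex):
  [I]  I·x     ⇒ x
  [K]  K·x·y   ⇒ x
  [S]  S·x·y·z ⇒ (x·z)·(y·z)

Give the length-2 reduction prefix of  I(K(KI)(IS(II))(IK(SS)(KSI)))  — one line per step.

Answer: after 2 steps: KI(IK(SS)(KSI))

Reduction:
  start: I(K(KI)(IS(II))(IK(SS)(KSI)))
  [1] K(KI)(IS(II))(IK(SS)(KSI))
  [2] KI(IK(SS)(KSI))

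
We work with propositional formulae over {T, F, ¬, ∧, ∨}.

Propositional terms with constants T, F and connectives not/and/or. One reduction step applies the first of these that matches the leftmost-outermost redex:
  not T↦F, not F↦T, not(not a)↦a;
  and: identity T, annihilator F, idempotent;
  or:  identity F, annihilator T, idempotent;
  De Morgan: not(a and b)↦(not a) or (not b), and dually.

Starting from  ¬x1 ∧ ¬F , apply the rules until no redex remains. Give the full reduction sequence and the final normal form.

  start: ¬x1 ∧ ¬F
  →1  ¬x1 ∧ T
  →2  ¬x1

Answer: normal form = ¬x1  (in 2 steps)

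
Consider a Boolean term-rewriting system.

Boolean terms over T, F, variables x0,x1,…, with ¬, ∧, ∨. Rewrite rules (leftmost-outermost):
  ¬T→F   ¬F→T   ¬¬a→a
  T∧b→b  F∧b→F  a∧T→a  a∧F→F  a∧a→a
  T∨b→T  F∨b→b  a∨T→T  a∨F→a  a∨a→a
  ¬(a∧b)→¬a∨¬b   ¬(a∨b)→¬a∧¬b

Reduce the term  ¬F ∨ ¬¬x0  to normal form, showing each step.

  start: ¬F ∨ ¬¬x0
  →1  T ∨ ¬¬x0
  →2  T

Answer: normal form = T  (in 2 steps)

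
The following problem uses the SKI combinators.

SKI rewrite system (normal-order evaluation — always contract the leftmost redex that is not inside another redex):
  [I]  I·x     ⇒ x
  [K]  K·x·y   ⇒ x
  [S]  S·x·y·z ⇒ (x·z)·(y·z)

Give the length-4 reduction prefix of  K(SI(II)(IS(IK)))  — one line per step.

  start: K(SI(II)(IS(IK)))
  step 1: K(I(IS(IK))(II(IS(IK))))
  step 2: K(IS(IK)(II(IS(IK))))
  step 3: K(S(IK)(II(IS(IK))))
  step 4: K(SK(II(IS(IK))))

Answer: after 4 steps: K(SK(II(IS(IK))))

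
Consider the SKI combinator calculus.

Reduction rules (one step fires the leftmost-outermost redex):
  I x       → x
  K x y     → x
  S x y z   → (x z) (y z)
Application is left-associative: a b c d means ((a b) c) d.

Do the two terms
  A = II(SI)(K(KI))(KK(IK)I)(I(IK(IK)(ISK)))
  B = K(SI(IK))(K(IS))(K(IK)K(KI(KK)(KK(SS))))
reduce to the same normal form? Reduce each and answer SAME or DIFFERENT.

Term A:
  start: II(SI)(K(KI))(KK(IK)I)(I(IK(IK)(ISK)))
  →1  I(SI)(K(KI))(KK(IK)I)(I(IK(IK)(ISK)))
  →2  SI(K(KI))(KK(IK)I)(I(IK(IK)(ISK)))
  →3  I(KK(IK)I)(K(KI)(KK(IK)I))(I(IK(IK)(ISK)))
  →4  KK(IK)I(K(KI)(KK(IK)I))(I(IK(IK)(ISK)))
  →5  KI(K(KI)(KK(IK)I))(I(IK(IK)(ISK)))
  →6  I(I(IK(IK)(ISK)))
  →7  I(IK(IK)(ISK))
  →8  IK(IK)(ISK)
  →9  K(IK)(ISK)
  →10  IK
  →11  K

Term B:
  start: K(SI(IK))(K(IS))(K(IK)K(KI(KK)(KK(SS))))
  →1  SI(IK)(K(IK)K(KI(KK)(KK(SS))))
  →2  I(K(IK)K(KI(KK)(KK(SS))))(IK(K(IK)K(KI(KK)(KK(SS)))))
  →3  K(IK)K(KI(KK)(KK(SS)))(IK(K(IK)K(KI(KK)(KK(SS)))))
  →4  IK(KI(KK)(KK(SS)))(IK(K(IK)K(KI(KK)(KK(SS)))))
  →5  K(KI(KK)(KK(SS)))(IK(K(IK)K(KI(KK)(KK(SS)))))
  →6  KI(KK)(KK(SS))
  →7  I(KK(SS))
  →8  KK(SS)
  →9  K

Answer: SAME — A ⇓ K, B ⇓ K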